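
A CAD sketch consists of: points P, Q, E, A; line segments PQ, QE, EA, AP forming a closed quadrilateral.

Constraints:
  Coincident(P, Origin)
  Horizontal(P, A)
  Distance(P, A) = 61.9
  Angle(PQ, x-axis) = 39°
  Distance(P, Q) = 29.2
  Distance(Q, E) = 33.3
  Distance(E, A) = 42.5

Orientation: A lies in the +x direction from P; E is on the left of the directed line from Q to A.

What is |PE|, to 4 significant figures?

62.49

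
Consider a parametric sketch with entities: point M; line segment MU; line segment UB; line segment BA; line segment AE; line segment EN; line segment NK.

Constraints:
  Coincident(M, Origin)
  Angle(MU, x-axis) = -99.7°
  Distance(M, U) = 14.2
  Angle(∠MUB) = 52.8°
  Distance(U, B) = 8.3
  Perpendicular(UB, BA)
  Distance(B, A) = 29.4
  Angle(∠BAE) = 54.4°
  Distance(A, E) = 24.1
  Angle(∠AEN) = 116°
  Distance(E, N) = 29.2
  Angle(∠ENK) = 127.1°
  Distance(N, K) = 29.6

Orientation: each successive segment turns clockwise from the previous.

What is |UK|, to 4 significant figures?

33.57

M is at the origin; MU runs at -99.7° with length 14.2, so U = (-2.393, -14.00). ∠MUB = 52.8° gives UB at 133.1° from the x-axis; with |UB| = 8.3, B = (-8.064, -7.937). UB ⟂ BA, so BA runs at 43.10°; with |BA| = 29.4, A = (13.40, 12.15). ∠BAE = 54.4° gives AE at -82.50° from the x-axis; with |AE| = 24.1, E = (16.55, -11.74). ∠AEN = 116.0° gives EN at -146.5° from the x-axis; with |EN| = 29.2, N = (-7.801, -27.86). ∠ENK = 127.1° gives NK at 160.6° from the x-axis; with |NK| = 29.6, K = (-35.72, -18.03). Then |UK| = |K − U| = 33.57.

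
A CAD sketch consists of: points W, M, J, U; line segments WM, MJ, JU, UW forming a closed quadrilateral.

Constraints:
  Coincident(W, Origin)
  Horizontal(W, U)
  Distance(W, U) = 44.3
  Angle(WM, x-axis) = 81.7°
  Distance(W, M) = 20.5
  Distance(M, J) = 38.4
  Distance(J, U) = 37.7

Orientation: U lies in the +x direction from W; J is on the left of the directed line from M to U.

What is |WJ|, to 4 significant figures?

52.73

Checks: |MJ| = 38.40 ✓; |JU| = 37.70 ✓.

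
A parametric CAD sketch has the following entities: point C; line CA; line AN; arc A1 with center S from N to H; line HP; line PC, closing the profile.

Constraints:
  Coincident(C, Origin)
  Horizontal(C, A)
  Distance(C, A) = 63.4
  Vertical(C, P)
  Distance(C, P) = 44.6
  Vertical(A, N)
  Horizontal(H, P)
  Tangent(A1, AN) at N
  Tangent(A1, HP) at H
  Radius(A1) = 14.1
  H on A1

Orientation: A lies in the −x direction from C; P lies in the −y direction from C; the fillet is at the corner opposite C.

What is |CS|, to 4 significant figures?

57.97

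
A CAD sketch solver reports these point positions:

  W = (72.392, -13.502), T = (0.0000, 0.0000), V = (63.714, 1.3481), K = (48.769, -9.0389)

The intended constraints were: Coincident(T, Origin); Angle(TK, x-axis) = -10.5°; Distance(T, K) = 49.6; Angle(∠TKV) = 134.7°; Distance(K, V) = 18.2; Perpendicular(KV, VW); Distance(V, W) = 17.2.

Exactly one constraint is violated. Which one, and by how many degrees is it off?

Perpendicular(KV, VW) — off by 4.50°.

T = (0.00, 0.00) ✓; TK at -10.50° ✓; |TK| = 49.60 ✓; ∠TKV = 134.7° ✓; |KV| = 18.20 ✓; ∠(KV, VW) = 94.50° ✗; |VW| = 17.20 ✓.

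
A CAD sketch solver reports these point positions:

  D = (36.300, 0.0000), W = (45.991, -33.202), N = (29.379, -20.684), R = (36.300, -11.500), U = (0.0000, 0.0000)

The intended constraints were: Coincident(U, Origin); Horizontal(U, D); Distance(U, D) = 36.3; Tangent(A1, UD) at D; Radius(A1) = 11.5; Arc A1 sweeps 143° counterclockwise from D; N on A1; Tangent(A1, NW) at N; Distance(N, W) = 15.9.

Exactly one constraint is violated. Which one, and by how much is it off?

Distance(N, W) = 15.9 — off by 4.90.

U = (0.00, 0.00) ✓; U.y = 0.00, D.y = 0.00 ✓; |UD| = 36.30 ✓; ∠(RD, DU) = 90.00° ✓; |RD| = 11.50 ✓; bearing(R→N) − bearing(R→D) = 143.0° ✓; |RN| = 11.50 ✓; ∠(RN, NW) = 90.00° ✓; |NW| = 20.80 ✗.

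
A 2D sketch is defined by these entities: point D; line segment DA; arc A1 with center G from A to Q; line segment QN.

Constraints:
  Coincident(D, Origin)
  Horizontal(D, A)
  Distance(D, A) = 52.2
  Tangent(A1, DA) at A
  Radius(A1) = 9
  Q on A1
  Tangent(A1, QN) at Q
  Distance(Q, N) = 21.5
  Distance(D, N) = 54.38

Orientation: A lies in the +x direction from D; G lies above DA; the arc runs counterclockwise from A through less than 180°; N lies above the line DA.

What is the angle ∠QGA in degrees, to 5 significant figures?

131.63°

Checks: |GQ| = 9.000 ✓; ∠(GQ, QN) = 90.00° ✓; |QN| = 21.50 ✓; |DN| = 54.38 ✓.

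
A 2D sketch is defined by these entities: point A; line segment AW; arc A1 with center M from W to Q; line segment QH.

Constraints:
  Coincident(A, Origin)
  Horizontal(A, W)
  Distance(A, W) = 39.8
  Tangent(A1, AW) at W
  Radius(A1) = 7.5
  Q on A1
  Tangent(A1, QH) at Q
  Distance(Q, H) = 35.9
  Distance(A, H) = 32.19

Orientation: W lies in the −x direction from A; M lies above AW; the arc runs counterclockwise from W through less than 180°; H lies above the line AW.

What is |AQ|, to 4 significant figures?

34.15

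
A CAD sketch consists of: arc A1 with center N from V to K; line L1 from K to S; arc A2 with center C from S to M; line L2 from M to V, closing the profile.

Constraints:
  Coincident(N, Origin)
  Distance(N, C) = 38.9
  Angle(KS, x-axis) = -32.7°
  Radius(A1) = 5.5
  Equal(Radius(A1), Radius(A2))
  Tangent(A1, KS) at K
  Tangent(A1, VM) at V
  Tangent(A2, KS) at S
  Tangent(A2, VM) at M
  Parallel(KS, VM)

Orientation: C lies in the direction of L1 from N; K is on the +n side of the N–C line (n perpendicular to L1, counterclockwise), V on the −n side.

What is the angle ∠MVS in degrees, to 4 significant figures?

15.79°

Tangency of A1 to both parallel lines with radius 5.5 puts K and V at N ± 5.5·n: K = (2.971, 4.628), V = (-2.971, -4.628). Equal radii place S and M the same way about C: S = C + 5.5·n = (35.71, -16.39), M = C − 5.5·n = (29.76, -25.64). Then cos ∠MVS = VM·VS / (|VM||VS|), giving 15.79°.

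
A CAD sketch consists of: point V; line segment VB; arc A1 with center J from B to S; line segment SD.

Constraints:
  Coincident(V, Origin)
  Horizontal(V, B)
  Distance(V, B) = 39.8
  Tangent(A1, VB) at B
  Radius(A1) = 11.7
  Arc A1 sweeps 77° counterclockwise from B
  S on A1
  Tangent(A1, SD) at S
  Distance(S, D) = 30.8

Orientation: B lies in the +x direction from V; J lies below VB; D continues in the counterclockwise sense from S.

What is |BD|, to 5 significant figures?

43.163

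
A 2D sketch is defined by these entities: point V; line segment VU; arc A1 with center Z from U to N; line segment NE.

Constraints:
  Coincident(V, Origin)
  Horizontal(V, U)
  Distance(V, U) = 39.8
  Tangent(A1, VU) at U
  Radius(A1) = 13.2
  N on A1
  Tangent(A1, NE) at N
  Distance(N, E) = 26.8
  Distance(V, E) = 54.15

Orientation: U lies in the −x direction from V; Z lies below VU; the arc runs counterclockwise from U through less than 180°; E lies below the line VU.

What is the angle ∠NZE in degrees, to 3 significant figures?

63.8°

V is at the origin; VU is horizontal with |VU| = 39.8 and U on the −x side, so U = (-39.8, 0.00). The tangent condition forces ZU to be normal to VU, so Z = U + (0, -13.2) = (-39.8, -13.2). Since ZN ⟂ NE (tangency), |ZE| = √(13.2² + 26.8²) = 29.9 regardless of where N sits on A1. So E lies on both circle(V, 54.15) and circle(Z, 29.9); the below-VU intersection is E = (-33.6, -42.4). N is the foot of the tangent from E: N = (-50.2, -21.3).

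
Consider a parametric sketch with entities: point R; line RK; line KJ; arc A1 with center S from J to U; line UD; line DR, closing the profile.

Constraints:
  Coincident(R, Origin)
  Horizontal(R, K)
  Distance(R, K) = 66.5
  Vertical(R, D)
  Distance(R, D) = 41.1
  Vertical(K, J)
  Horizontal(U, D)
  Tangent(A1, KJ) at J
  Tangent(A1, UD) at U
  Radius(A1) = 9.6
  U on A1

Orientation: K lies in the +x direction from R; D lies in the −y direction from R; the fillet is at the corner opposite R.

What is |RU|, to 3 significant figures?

70.2

R is at the origin; RK is horizontal with |RK| = 66.5 and K on the +x side, so K = (66.5, 0.00). RD is vertical with |RD| = 41.1 and D on the −y side, so D = (0.00, -41.1). The virtual corner opposite R is at (66.5, -41.1). Tangency of A1 to KJ means the radius SJ is perpendicular to KJ and tangency of A1 to UD means the radius SU is perpendicular to UD, with radius 9.6, so the center S sits 9.6 in from both sides at S = (56.9, -31.5). That places the tangent points at J = (66.5, -31.5) on KJ and U = (56.9, -41.1) on UD. Then |RU| = |U − R| = 70.2.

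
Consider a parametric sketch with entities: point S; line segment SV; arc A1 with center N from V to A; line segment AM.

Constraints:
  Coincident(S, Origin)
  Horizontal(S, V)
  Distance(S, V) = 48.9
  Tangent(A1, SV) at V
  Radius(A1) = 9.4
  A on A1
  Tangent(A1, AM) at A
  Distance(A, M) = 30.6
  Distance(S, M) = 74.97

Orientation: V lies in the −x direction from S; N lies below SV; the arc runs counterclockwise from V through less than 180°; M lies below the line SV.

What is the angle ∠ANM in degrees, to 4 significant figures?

72.92°

S is at the origin; SV is horizontal with |SV| = 48.9 and V on the −x side, so V = (-48.90, 0.000). Since A1 is tangent to SV there, NV ⟂ SV, so N = V + (0, -9.4) = (-48.90, -9.400). Since NA ⟂ AM (tangency), |NM| = √(9.4² + 30.6²) = 32.01 regardless of where A sits on A1. So M lies on both circle(S, 74.97) and circle(N, 32.01); the below-SV intersection is M = (-65.25, -36.92). A is the foot of the tangent from M: A = (-58.04, -7.184).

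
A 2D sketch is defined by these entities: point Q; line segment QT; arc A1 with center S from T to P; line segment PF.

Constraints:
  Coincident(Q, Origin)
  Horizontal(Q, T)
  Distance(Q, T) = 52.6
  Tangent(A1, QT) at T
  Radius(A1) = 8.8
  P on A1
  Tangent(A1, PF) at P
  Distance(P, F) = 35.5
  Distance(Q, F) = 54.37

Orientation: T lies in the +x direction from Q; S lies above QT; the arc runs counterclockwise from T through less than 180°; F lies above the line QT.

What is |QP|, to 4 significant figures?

60.96

Checks: |SP| = 8.800 ✓; ∠(SP, PF) = 90.00° ✓; |PF| = 35.50 ✓; |QF| = 54.37 ✓.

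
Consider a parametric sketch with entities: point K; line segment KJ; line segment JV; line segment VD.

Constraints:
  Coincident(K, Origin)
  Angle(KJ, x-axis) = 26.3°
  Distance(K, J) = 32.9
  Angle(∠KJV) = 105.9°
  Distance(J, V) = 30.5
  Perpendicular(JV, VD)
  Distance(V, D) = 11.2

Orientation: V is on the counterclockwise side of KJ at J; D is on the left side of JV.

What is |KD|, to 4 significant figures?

44.49

∠KJV = 105.9°, so JV runs at 26.3° + (180° − 105.9°) = 100.4° from the x-axis; with |JV| = 30.5, V = J + 30.5·(cos 100.4°, sin 100.4°) = (23.99, 44.58). JV ⟂ VD; with |VD| = 11.2 on the left of JV, D = V + 11.2·(-0.9836, -0.1805) = (12.97, 42.55). Then |KD| = |D − K| = 44.49.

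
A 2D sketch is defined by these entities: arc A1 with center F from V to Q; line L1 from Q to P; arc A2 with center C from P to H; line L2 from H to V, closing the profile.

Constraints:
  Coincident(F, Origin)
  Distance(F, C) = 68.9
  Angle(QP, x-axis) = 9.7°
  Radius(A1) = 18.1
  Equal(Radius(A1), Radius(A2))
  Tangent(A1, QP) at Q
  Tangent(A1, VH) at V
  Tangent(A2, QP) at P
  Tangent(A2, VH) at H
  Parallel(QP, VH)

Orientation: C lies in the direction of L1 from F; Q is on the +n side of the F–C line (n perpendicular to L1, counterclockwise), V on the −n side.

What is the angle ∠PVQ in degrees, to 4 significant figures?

62.28°

The slot axis is L1's direction at 9.7°, so u = (cos 9.7°, sin 9.7°) = (0.9857, 0.1685) and n = (−sin 9.7°, cos 9.7°) = (-0.1685, 0.9857). F is at the origin and C lies 68.9 along u from F, so C = 68.9·u = (67.91, 11.61). Tangency of A1 to both parallel lines with radius 18.1 puts Q and V at F ± 18.1·n: Q = (-3.050, 17.84), V = (3.050, -17.84). Equal radii place P and H the same way about C: P = C + 18.1·n = (64.87, 29.45), H = C − 18.1·n = (70.96, -6.232). Then cos ∠PVQ = VP·VQ / (|VP||VQ|), giving 62.28°.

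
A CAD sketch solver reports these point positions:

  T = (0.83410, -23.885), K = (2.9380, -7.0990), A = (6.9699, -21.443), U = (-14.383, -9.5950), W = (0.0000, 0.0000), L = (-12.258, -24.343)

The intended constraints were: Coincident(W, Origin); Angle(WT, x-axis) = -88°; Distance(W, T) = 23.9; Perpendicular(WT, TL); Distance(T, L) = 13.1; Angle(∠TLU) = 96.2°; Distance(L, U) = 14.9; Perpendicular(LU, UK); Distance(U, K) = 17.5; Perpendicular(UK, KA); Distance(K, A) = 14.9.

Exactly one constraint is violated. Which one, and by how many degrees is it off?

Perpendicular(UK, KA) — off by 7.50°.

W = (0.00, 0.00) ✓; WT at -88.00° ✓; |WT| = 23.90 ✓; ∠(WT, TL) = 90.00° ✓; |TL| = 13.10 ✓; ∠TLU = 96.20° ✓; |LU| = 14.90 ✓; ∠(LU, UK) = 90.00° ✓; |UK| = 17.50 ✓; ∠(UK, KA) = 82.50° ✗; |KA| = 14.90 ✓.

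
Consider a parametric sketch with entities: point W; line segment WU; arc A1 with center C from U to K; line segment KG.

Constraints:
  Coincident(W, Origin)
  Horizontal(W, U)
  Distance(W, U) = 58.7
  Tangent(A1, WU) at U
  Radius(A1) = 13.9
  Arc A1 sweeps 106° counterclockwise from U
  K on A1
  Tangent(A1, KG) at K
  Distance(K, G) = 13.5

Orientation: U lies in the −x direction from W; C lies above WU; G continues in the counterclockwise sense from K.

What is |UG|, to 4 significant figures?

32.19

On A1, U sits at bearing -90° from C; a 106° counterclockwise sweep puts K at bearing 16°, so K = C + 13.9·(cos 16°, sin 16°) = (-45.34, 17.73). The tangent condition forces CK to be normal to KG, so KG runs along (−sin 16°, cos 16°); with |KG| = 13.5, G = (-49.06, 30.71). Then |UG| = |G − U| = 32.19.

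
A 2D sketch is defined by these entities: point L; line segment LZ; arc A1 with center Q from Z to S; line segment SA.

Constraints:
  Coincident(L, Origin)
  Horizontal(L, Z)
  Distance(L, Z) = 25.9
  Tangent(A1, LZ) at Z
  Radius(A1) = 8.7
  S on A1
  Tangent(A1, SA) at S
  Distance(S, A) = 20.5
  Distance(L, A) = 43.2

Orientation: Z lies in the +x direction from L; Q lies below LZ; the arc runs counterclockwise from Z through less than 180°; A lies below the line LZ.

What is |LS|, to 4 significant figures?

23.27

L is at the origin; LZ is horizontal with |LZ| = 25.9 and Z on the +x side, so Z = (25.90, 0.000). Tangency of A1 to LZ means the radius QZ is perpendicular to LZ, so Q = Z + (0, -8.7) = (25.90, -8.700). Since QS ⟂ SA (tangency), |QA| = √(8.7² + 20.5²) = 22.27 regardless of where S sits on A1. So A lies on both circle(L, 43.2) and circle(Q, 22.27); the below-LZ intersection is A = (30.63, -30.46). S is the foot of the tangent from A: S = (18.80, -13.72).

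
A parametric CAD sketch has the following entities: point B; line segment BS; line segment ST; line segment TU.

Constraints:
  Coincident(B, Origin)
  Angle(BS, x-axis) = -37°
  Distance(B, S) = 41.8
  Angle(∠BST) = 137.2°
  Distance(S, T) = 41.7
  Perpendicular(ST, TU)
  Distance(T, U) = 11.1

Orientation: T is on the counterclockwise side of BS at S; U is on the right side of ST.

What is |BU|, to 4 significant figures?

82.45

B is at the origin; BS runs at -37.0° with length 41.8, so S = 41.8·(cos -37.0°, sin -37.0°) = (33.38, -25.16). ∠BST = 137.2°, so ST runs at -37.0° + (180° − 137.2°) = 5.800° from the x-axis; with |ST| = 41.7, T = S + 41.7·(cos 5.800°, sin 5.800°) = (74.87, -20.94). ST is perpendicular to TU; with |TU| = 11.1 on the right of ST, U = T + 11.1·(0.1011, -0.9949) = (75.99, -31.98). Then |BU| = |U − B| = 82.45.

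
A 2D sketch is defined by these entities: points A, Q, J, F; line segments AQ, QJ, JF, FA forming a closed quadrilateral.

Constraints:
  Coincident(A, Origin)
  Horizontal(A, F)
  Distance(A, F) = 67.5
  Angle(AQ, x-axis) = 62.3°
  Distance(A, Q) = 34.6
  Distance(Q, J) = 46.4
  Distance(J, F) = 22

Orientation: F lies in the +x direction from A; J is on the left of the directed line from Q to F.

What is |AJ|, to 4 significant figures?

65.05

A is at the origin; AF is horizontal with |AF| = 67.5 and F in +x, so F = (67.5, 0). AQ runs at 62.3° with |AQ| = 34.6, so Q = (16.08, 30.63). J is determined by |QJ| = 46.4 and |JF| = 22.0 together: it lies at the intersection of circle(Q, 46.4) and circle(F, 22.0). With |QF| = 59.85, the foot of the radical line on QF is 43.87 from Q and the perpendicular offset is √(46.4² − 43.87²) = 15.12. Taking the left-of-QF solution: J = (61.51, 21.17).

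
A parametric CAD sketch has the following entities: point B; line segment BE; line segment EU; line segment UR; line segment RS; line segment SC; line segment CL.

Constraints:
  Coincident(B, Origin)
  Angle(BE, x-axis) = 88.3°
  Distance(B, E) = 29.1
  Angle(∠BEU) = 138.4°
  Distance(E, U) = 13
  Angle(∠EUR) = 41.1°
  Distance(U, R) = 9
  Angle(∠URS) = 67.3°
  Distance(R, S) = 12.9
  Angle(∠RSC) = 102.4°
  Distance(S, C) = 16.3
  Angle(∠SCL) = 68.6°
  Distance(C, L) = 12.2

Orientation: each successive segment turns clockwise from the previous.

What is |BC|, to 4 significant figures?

50.92

B is at the origin; BE runs at 88.3° with length 29.1, so E = (0.8633, 29.09). ∠BEU = 138.4° gives EU at 46.70° from the x-axis; with |EU| = 13.0, U = (9.779, 38.55). ∠EUR = 41.1° gives UR at -92.20° from the x-axis; with |UR| = 9.0, R = (9.433, 29.55). ∠URS = 67.3° gives RS at 155.1° from the x-axis; with |RS| = 12.9, S = (-2.267, 34.99). ∠RSC = 102.4° gives SC at 77.50° from the x-axis; with |SC| = 16.3, C = (1.261, 50.90). Then |BC| = |C − B| = 50.92.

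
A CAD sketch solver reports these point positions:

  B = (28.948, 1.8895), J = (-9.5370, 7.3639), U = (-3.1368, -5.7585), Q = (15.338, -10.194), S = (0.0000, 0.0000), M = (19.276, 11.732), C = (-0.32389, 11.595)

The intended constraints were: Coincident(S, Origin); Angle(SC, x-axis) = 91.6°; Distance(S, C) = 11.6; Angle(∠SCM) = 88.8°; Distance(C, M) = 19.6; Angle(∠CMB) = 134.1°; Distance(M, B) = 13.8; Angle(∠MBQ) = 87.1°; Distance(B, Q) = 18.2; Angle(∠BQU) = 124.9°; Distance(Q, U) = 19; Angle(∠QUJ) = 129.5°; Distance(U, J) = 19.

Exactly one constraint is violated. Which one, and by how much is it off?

Distance(U, J) = 19 — off by 4.40.

S = (0.00, 0.00) ✓; SC at 91.60° ✓; |SC| = 11.60 ✓; ∠SCM = 88.80° ✓; |CM| = 19.60 ✓; ∠CMB = 134.1° ✓; |MB| = 13.80 ✓; ∠MBQ = 87.10° ✓; |BQ| = 18.20 ✓; ∠BQU = 124.9° ✓; |QU| = 19.00 ✓; ∠QUJ = 129.5° ✓; |UJ| = 14.60 ✗.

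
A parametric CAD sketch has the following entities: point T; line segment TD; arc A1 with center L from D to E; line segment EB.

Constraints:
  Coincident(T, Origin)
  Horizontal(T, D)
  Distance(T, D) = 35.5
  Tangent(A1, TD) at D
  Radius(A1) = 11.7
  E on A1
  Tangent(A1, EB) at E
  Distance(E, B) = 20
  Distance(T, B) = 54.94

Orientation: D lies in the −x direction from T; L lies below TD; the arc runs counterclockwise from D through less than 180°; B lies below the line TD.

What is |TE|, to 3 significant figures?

49.0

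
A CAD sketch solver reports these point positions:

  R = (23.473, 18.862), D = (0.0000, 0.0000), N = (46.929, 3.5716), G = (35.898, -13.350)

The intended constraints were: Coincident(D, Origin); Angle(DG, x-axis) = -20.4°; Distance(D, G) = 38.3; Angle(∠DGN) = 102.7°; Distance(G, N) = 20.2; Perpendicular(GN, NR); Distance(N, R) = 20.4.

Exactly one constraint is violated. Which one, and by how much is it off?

Distance(N, R) = 20.4 — off by 7.60.

D = (0.00, 0.00) ✓; DG at -20.40° ✓; |DG| = 38.30 ✓; ∠DGN = 102.7° ✓; |GN| = 20.20 ✓; ∠(GN, NR) = 90.00° ✓; |NR| = 28.00 ✗.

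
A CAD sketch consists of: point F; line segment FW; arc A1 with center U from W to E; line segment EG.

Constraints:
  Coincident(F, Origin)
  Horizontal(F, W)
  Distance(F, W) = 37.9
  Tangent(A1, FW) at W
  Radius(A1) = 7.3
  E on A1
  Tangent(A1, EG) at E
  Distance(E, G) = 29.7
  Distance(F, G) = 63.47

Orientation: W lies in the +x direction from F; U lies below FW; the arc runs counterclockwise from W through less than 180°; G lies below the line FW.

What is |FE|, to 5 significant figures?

35.109

F is at the origin; F and W share the same y with |FW| = 37.9 and W on the +x side, so W = (37.900, 0.0000). Since A1 is tangent to FW there, UW ⟂ FW, so U = W + (0, -7.3) = (37.900, -7.3000). Since UE ⟂ EG (tangency), |UG| = √(7.3² + 29.7²) = 30.584 regardless of where E sits on A1. So G lies on both circle(F, 63.47) and circle(U, 30.584); the below-FW intersection is G = (54.050, -33.272). E is the foot of the tangent from G: E = (32.800, -12.523).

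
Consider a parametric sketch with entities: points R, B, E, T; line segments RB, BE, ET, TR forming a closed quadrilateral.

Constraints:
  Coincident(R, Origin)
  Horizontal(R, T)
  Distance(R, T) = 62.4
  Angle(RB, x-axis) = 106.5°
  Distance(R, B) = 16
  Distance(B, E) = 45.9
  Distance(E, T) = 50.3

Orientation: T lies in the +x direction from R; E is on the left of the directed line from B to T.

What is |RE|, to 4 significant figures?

53.00

R is at the origin; RT is horizontal with |RT| = 62.4 and T in +x, so T = (62.4, 0). RB runs at 106.5° with |RB| = 16.0, so B = (-4.544, 15.34). E is determined by |BE| = 45.9 and |ET| = 50.3 together: it lies at the intersection of circle(B, 45.9) and circle(T, 50.3). With |BT| = 68.68, the foot of the radical line on BT is 31.26 from B and the perpendicular offset is √(45.9² − 31.26²) = 33.61. Taking the left-of-BT solution: E = (33.43, 41.12).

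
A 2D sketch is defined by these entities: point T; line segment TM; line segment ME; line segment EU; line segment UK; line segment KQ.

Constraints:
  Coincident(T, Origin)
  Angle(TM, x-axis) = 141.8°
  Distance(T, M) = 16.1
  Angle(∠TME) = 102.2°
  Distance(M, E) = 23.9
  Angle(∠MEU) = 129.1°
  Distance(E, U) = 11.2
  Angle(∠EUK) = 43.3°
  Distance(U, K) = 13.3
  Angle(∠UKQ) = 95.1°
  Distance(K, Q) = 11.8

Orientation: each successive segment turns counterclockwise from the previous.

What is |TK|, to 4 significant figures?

22.94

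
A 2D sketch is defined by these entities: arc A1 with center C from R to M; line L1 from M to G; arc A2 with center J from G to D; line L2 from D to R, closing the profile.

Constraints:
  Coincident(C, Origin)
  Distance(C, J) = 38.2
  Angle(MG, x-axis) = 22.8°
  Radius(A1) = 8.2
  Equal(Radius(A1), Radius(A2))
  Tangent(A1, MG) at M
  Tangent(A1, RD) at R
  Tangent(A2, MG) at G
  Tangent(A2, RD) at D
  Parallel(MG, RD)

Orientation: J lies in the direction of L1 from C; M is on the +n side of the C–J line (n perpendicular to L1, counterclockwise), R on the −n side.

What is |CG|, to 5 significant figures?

39.070

The slot axis is L1's direction at 22.8°, so u = (cos 22.8°, sin 22.8°) = (0.92186, 0.38752) and n = (−sin 22.8°, cos 22.8°) = (-0.38752, 0.92186). C is at the origin and J lies 38.2 along u from C, so J = 38.2·u = (35.215, 14.803). Tangency of A1 to both parallel lines with radius 8.2 puts M and R at C ± 8.2·n: M = (-3.1776, 7.5593), R = (3.1776, -7.5593). Equal radii place G and D the same way about J: G = J + 8.2·n = (32.038, 22.362), D = J − 8.2·n = (38.393, 7.2438). Then |CG| = |G − C| = 39.070.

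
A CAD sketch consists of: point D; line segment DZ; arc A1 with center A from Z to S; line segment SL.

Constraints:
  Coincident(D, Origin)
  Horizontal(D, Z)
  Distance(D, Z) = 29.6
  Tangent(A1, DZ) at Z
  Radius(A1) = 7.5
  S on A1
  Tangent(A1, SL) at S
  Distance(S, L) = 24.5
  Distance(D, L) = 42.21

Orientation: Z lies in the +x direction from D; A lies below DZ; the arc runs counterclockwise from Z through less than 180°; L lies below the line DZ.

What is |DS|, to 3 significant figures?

23.9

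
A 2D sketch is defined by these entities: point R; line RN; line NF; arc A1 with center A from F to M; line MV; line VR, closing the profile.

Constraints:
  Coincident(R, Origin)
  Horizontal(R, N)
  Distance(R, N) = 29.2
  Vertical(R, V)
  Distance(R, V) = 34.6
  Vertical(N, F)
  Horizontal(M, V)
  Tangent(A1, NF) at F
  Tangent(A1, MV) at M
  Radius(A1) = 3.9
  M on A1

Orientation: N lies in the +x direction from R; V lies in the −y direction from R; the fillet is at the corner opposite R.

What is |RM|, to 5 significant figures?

42.863

R is at the origin; R and N share the same y with |RN| = 29.2 and N on the +x side, so N = (29.200, 0.0000). RV is vertical with |RV| = 34.6 and V on the −y side, so V = (0.0000, -34.600). The virtual corner opposite R is at (29.200, -34.600). The tangent condition forces AF to be normal to NF and since A1 is tangent to MV there, AM ⟂ MV, with radius 3.9, so the center A sits 3.9 in from both sides at A = (25.300, -30.700). That places the tangent points at F = (29.200, -30.700) on NF and M = (25.300, -34.600) on MV. Then |RM| = |M − R| = 42.863.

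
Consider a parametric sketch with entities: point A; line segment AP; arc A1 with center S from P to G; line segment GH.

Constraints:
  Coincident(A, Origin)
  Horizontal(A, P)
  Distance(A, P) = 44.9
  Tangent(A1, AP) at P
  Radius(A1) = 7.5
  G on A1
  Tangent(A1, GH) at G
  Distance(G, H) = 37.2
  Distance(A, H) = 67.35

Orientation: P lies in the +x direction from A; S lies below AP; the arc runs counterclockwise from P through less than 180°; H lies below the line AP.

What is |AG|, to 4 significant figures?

39.10

A is at the origin; AP is horizontal with |AP| = 44.9 and P on the +x side, so P = (44.90, 0.000). Since A1 is tangent to AP there, SP ⟂ AP, so S = P + (0, -7.5) = (44.90, -7.500). Since SG ⟂ GH (tangency), |SH| = √(7.5² + 37.2²) = 37.95 regardless of where G sits on A1. So H lies on both circle(A, 67.35) and circle(S, 37.95); the below-AP intersection is H = (50.02, -45.10). G is the foot of the tangent from H: G = (37.82, -9.960).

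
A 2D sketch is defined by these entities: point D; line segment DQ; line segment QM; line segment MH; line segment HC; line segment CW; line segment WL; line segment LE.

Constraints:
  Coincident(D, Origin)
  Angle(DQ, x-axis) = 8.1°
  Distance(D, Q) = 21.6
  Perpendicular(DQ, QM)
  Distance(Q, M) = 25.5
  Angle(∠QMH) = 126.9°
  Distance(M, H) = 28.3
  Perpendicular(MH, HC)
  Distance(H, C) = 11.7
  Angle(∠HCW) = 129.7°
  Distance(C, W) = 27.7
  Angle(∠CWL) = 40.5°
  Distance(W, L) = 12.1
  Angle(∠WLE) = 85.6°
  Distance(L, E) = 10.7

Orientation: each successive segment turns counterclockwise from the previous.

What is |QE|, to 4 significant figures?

34.73

D is at the origin; DQ runs at 8.1° with length 21.6, so Q = (21.38, 3.043). DQ ⟂ QM, so QM runs at 98.10°; with |QM| = 25.5, M = (17.79, 28.29). ∠QMH = 126.9° gives MH at 151.2° from the x-axis; with |MH| = 28.3, H = (-7.008, 41.92). The perpendicularity gives HC at right angles to MH, so HC runs at -118.8°; with |HC| = 11.7, C = (-12.64, 31.67). ∠HCW = 129.7° gives CW at -68.50° from the x-axis; with |CW| = 27.7, W = (-2.492, 5.897). ∠CWL = 40.5° gives WL at 71.00° from the x-axis; with |WL| = 12.1, L = (1.447, 17.34). ∠WLE = 85.6° gives LE at 165.4° from the x-axis; with |LE| = 10.7, E = (-8.907, 20.04). Then |QE| = |E − Q| = 34.73.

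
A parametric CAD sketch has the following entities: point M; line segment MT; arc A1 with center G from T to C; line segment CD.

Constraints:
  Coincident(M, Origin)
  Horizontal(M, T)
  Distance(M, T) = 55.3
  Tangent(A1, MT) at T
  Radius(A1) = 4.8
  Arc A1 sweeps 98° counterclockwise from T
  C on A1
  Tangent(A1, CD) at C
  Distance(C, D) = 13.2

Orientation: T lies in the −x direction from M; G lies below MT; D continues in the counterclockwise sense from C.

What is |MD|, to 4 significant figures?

61.10

M is at the origin; M and T share the same y with |MT| = 55.3 and T on the −x side, so T = (-55.30, 0.000). Tangency of A1 to MT means the radius GT is perpendicular to MT, so G = T + (0, -4.8) = (-55.30, -4.800). On A1, T sits at bearing 90° from G; a 98° counterclockwise sweep puts C at bearing 188°, so C = G + 4.8·(cos 188°, sin 188°) = (-60.05, -5.468). A1 meets CD tangentially, so GC is at right angles to CD, so CD runs along (−sin 188°, cos 188°); with |CD| = 13.2, D = (-58.22, -18.54). Then |MD| = |D − M| = 61.10.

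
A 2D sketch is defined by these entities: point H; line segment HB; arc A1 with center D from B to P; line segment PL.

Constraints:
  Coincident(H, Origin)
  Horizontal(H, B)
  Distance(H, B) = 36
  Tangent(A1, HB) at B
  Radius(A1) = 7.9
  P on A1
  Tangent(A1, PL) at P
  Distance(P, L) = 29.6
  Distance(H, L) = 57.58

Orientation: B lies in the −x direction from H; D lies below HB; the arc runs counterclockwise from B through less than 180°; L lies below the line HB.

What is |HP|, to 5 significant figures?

44.617

Checks: |DP| = 7.900 ✓; ∠(DP, PL) = 90.00° ✓; |PL| = 29.60 ✓; |HL| = 57.58 ✓.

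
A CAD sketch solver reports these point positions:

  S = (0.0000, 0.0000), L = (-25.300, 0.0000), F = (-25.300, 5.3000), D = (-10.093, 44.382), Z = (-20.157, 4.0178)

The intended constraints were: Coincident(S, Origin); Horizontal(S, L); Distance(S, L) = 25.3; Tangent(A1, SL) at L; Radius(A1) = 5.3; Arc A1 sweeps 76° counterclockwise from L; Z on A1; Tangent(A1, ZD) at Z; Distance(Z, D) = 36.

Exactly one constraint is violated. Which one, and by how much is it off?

Distance(Z, D) = 36 — off by 5.60.

S = (0.00, 0.00) ✓; S.y = 0.00, L.y = 0.00 ✓; |SL| = 25.30 ✓; ∠(FL, LS) = 90.00° ✓; |FL| = 5.300 ✓; bearing(F→Z) − bearing(F→L) = 76.00° ✓; |FZ| = 5.300 ✓; ∠(FZ, ZD) = 90.00° ✓; |ZD| = 41.60 ✗.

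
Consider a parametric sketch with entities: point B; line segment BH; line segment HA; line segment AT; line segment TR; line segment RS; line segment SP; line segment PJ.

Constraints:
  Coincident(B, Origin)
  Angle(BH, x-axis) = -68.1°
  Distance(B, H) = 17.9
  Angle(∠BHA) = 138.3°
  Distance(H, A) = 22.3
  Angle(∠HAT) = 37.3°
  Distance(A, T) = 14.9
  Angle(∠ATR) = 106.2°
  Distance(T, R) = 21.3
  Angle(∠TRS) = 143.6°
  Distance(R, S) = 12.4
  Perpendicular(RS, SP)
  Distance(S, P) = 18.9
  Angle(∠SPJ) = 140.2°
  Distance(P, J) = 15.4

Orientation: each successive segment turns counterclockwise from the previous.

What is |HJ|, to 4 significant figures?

26.65

B is at the origin; BH runs at -68.1° with length 17.9, so H = (6.676, -16.61). ∠BHA = 138.3° gives HA at -26.40° from the x-axis; with |HA| = 22.3, A = (26.65, -26.52). ∠HAT = 37.3° gives AT at 116.3° from the x-axis; with |AT| = 14.9, T = (20.05, -13.17). ∠ATR = 106.2° gives TR at -169.9° from the x-axis; with |TR| = 21.3, R = (-0.9208, -16.90). ∠TRS = 143.6° gives RS at -133.5° from the x-axis; with |RS| = 12.4, S = (-9.456, -25.90). RS is perpendicular to SP, so SP runs at -43.50°; with |SP| = 18.9, P = (4.253, -38.91). ∠SPJ = 140.2° gives PJ at -3.700° from the x-axis; with |PJ| = 15.4, J = (19.62, -39.90). Then |HJ| = |J − H| = 26.65.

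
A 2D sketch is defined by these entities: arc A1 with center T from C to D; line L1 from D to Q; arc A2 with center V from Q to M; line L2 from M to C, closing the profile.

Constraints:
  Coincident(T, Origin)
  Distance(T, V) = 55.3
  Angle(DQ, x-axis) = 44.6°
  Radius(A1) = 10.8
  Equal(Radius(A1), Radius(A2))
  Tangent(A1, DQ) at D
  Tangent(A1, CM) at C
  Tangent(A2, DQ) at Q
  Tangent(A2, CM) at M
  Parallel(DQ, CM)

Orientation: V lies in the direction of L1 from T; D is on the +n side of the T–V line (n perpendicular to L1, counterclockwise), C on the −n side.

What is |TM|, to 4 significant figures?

56.34

Tangency of A1 to both parallel lines with radius 10.8 puts D and C at T ± 10.8·n: D = (-7.583, 7.690), C = (7.583, -7.690). Equal radii place Q and M the same way about V: Q = V + 10.8·n = (31.79, 46.52), M = V − 10.8·n = (46.96, 31.14). Then |TM| = |M − T| = 56.34.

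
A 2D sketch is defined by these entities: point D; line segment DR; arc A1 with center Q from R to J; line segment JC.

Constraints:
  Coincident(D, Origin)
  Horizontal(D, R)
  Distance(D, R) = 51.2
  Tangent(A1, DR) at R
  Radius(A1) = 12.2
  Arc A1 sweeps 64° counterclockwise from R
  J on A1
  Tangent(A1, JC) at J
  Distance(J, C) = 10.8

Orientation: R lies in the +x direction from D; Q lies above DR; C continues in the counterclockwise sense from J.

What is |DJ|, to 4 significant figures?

62.54

Tangency of A1 to DR means the radius QR is perpendicular to DR, so Q = R + (0, 12.2) = (51.20, 12.20). On A1, R sits at bearing -90° from Q; a 64° counterclockwise sweep puts J at bearing -26°, so J = Q + 12.2·(cos -26°, sin -26°) = (62.17, 6.852). Then |DJ| = |J − D| = 62.54.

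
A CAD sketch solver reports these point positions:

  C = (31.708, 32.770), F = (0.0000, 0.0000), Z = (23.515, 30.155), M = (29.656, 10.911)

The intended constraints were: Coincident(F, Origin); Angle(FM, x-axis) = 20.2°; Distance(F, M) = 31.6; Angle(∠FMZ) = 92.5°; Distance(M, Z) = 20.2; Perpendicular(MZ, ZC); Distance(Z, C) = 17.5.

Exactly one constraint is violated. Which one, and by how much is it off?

Distance(Z, C) = 17.5 — off by 8.90.

F = (0.00, 0.00) ✓; FM at 20.20° ✓; |FM| = 31.60 ✓; ∠FMZ = 92.50° ✓; |MZ| = 20.20 ✓; ∠(MZ, ZC) = 90.00° ✓; |ZC| = 8.600 ✗.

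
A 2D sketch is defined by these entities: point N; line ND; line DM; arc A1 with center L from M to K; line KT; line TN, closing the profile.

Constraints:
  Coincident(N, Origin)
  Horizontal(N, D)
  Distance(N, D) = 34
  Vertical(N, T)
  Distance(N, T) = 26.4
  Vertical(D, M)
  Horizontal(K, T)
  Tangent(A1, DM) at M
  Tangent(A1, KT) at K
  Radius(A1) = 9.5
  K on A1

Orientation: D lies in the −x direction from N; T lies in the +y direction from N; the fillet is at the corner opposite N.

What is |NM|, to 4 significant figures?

37.97

N is at the origin; N and D share the same y with |ND| = 34.0 and D on the −x side, so D = (-34.00, 0.000). N and T share the same x with |NT| = 26.4 and T on the +y side, so T = (0.000, 26.40). The virtual corner opposite N is at (-34.00, 26.40). Tangency of A1 to DM means the radius LM is perpendicular to DM and A1 meets KT tangentially, so LK is at right angles to KT, with radius 9.5, so the center L sits 9.5 in from both sides at L = (-24.50, 16.90). That places the tangent points at M = (-34.00, 16.90) on DM and K = (-24.50, 26.40) on KT. Then |NM| = |M − N| = 37.97.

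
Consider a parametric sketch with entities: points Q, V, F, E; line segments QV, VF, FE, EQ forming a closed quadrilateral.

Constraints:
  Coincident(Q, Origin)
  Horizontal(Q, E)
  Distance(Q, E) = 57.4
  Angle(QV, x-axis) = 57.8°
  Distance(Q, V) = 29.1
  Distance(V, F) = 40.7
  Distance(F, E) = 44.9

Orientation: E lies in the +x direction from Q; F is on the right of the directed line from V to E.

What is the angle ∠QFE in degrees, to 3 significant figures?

113°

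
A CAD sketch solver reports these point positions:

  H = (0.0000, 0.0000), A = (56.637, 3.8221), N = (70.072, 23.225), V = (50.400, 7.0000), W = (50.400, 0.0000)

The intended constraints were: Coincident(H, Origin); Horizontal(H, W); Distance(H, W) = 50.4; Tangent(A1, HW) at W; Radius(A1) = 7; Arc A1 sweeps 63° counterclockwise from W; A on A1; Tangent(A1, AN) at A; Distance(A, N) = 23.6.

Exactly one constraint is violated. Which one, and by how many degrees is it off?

Tangent(A1, AN) at A — off by 7.70°.

H = (0.00, 0.00) ✓; H.y = 0.00, W.y = 0.00 ✓; |HW| = 50.40 ✓; ∠(VW, WH) = 90.00° ✓; |VW| = 7.000 ✓; bearing(V→A) − bearing(V→W) = 63.00° ✓; |VA| = 7.000 ✓; ∠(VA, AN) = 97.70° ✗; |AN| = 23.60 ✓.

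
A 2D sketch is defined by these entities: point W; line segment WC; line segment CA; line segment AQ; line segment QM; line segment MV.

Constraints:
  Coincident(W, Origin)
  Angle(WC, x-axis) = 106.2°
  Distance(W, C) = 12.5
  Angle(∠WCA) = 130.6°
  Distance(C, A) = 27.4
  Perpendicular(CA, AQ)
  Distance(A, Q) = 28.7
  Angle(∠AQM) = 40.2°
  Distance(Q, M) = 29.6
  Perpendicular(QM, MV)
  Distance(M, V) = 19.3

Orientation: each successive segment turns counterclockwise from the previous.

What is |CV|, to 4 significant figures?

23.90

∠AQM = 40.2° gives QM at 25.40° from the x-axis; with |QM| = 29.6, M = (-13.56, 9.883). The perpendicularity gives MV at right angles to QM, so MV runs at 115.4°; with |MV| = 19.3, V = (-21.84, 27.32). Then |CV| = |V − C| = 23.90.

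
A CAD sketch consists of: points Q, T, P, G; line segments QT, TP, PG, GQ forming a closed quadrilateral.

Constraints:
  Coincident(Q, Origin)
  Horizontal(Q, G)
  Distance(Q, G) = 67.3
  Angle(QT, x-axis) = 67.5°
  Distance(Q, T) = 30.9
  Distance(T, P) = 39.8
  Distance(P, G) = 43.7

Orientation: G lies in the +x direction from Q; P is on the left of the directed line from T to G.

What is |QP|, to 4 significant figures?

64.02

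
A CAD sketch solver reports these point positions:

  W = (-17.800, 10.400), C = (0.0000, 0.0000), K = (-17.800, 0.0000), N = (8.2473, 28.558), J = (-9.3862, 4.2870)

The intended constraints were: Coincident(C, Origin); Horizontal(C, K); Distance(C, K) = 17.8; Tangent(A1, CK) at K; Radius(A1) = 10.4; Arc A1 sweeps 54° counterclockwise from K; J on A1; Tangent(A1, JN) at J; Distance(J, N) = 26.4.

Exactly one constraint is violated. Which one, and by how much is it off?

Distance(J, N) = 26.4 — off by 3.60.

C = (0.00, 0.00) ✓; C.y = 0.00, K.y = 0.00 ✓; |CK| = 17.80 ✓; ∠(WK, KC) = 90.00° ✓; |WK| = 10.40 ✓; bearing(W→J) − bearing(W→K) = 54.00° ✓; |WJ| = 10.40 ✓; ∠(WJ, JN) = 90.00° ✓; |JN| = 30.00 ✗.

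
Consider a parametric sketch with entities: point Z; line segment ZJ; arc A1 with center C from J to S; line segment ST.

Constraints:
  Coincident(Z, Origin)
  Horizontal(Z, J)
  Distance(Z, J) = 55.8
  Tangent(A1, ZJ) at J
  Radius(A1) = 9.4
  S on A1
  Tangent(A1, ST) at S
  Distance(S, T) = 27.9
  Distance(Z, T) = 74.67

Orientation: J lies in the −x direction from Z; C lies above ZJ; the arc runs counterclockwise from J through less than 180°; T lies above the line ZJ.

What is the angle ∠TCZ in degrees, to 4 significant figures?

116.9°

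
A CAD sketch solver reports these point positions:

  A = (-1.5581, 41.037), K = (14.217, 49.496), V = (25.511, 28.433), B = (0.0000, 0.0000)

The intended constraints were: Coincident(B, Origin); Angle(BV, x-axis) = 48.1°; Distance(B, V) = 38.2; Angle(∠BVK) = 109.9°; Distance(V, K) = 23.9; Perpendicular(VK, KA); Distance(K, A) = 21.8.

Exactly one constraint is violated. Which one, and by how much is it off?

Distance(K, A) = 21.8 — off by 3.90.

B = (0.00, 0.00) ✓; BV at 48.10° ✓; |BV| = 38.20 ✓; ∠BVK = 109.9° ✓; |VK| = 23.90 ✓; ∠(VK, KA) = 90.00° ✓; |KA| = 17.90 ✗.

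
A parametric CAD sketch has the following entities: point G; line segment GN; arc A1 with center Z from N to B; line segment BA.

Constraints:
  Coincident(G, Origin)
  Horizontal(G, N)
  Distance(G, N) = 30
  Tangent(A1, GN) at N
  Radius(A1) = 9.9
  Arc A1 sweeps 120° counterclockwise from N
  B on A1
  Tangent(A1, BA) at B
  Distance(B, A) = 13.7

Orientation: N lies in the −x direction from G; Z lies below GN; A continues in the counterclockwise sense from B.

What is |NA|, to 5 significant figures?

26.770

G is at the origin; GN is horizontal with |GN| = 30.0 and N on the −x side, so N = (-30.000, 0.0000). Since A1 is tangent to GN there, ZN ⟂ GN, so Z = N + (0, -9.9) = (-30.000, -9.9000). On A1, N sits at bearing 90° from Z; a 120° counterclockwise sweep puts B at bearing 210°, so B = Z + 9.9·(cos 210°, sin 210°) = (-38.574, -14.850). A1 meets BA tangentially, so ZB is at right angles to BA, so BA runs along (−sin 210°, cos 210°); with |BA| = 13.7, A = (-31.724, -26.715). Then |NA| = |A − N| = 26.770.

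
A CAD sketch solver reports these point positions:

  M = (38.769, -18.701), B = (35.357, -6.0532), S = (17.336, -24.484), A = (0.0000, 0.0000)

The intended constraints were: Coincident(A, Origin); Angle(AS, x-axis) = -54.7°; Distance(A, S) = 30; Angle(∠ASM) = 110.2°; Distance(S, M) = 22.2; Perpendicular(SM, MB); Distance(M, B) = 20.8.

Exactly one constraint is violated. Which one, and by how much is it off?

Distance(M, B) = 20.8 — off by 7.70.

A = (0.00, 0.00) ✓; AS at -54.70° ✓; |AS| = 30.00 ✓; ∠ASM = 110.2° ✓; |SM| = 22.20 ✓; ∠(SM, MB) = 90.00° ✓; |MB| = 13.10 ✗.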